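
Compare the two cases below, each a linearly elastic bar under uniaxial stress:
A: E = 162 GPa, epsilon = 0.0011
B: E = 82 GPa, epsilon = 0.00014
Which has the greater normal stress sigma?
Model: a linearly elastic bar under uniaxial stress, so sigma = E·epsilon (SI units).
  A: sigma = (1.62 × 10¹¹) × 0.0011 = 1.782 × 10⁸ Pa = 178.2 MPa
  B: sigma = (8.2 × 10¹⁰) × 0.00014 = 1.148 × 10⁷ Pa = 11.48 MPa
178.2 MPa > 11.48 MPa, so A is larger.
Final answer: A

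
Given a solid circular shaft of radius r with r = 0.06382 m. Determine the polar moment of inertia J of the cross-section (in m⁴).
Model: a solid circular shaft of radius r, so J = (π·r^4) / 2.
Substitute:
  J = (π × 0.06382^4) / 2
  J = 2.606 × 10⁻⁵ m⁴
Final answer: J = 2.606 × 10⁻⁵ m⁴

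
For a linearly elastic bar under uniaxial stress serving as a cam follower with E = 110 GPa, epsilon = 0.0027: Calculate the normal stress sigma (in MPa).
Model: a linearly elastic bar under uniaxial stress, so sigma = E·epsilon.
Convert to SI units:
  E = 110 GPa = 1.1 × 10¹¹ Pa
Substitute:
  sigma = (1.1 × 10¹¹) × 0.0027
  sigma = 2.97 × 10⁸ Pa
Convert: sigma = 2.97 × 10⁸ Pa = 297 MPa
Final answer: sigma = 297 MPa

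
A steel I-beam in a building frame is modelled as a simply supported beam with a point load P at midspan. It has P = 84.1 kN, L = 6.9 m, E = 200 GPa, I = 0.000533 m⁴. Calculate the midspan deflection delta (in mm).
Model: a simply supported beam with a point load P at midspan, so delta = (P·L^3) / (48·E·I).
Convert to SI units:
  P = 84.1 kN = 84100 N
  E = 200 GPa = 2 × 10¹¹ Pa
Substitute:
  delta = (84100 × 6.9^3) / (48 × (2 × 10¹¹) × 0.000533)
  delta = 0.005399 m
Convert: delta = 0.005399 m = 5.399 mm
Final answer: delta = 5.399 mm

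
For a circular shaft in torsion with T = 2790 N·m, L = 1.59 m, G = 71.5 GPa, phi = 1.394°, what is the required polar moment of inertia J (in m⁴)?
Model: a circular shaft in torsion, so phi = (T·L) / (G·J).
Solve for J: J = (T·L) / (phi·G).
Convert to SI units:
  G = 71.5 GPa = 7.15 × 10¹⁰ Pa
  phi = 1.394° = 0.02433 rad
Substitute:
  J = (2790 × 1.59) / (0.02433 × (7.15 × 10¹⁰))
  J = 2.55 × 10⁻⁶ m⁴
Final answer: J = 2.55 × 10⁻⁶ m⁴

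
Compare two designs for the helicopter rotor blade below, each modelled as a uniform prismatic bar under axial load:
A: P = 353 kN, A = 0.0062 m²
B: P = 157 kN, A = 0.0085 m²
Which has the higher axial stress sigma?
Model: a uniform prismatic bar under axial load, so sigma = P / A (SI units).
  A: sigma = 353000 / 0.0062 = 5.694 × 10⁷ Pa = 56.94 MPa
  B: sigma = 157000 / 0.0085 = 1.847 × 10⁷ Pa = 18.47 MPa
56.94 MPa > 18.47 MPa, so A is larger.
Final answer: A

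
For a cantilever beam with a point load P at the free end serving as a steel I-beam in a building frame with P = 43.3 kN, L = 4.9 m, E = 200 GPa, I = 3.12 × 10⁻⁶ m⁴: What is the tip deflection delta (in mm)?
Model: a cantilever beam with a point load P at the free end, so delta = (P·L^3) / (3·E·I).
Convert to SI units:
  P = 43.3 kN = 43300 N
  E = 200 GPa = 2 × 10¹¹ Pa
Substitute:
  delta = (43300 × 4.9^3) / (3 × (2 × 10¹¹) × (3.12 × 10⁻⁶))
  delta = 2.721 m
Convert: delta = 2.721 m = 2721 mm
Final answer: delta = 2721 mm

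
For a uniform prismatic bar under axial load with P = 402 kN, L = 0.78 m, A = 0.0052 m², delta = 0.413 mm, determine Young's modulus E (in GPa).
Model: a uniform prismatic bar under axial load, so delta = (P·L) / (A·E).
Solve for E: E = (P·L) / (delta·A).
Convert to SI units:
  P = 402 kN = 402000 N
  delta = 0.413 mm = 0.000413 m
Substitute:
  E = (402000 × 0.78) / (0.000413 × 0.0052)
  E = 1.46 × 10¹¹ Pa
Convert: E = 1.46 × 10¹¹ Pa = 146 GPa
Final answer: E = 146 GPa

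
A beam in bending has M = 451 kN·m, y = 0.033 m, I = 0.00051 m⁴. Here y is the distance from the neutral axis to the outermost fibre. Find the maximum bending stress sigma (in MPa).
Model: a beam in bending, so sigma = (M·y) / I.
Convert to SI units:
  M = 451 kN·m = 451000 N·m
Substitute:
  sigma = (451000 × 0.033) / 0.00051
  sigma = 2.918 × 10⁷ Pa
Convert: sigma = 2.918 × 10⁷ Pa = 29.18 MPa
Final answer: sigma = 29.18 MPa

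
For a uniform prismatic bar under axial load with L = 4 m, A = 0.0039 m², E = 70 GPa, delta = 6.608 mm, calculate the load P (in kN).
Model: a uniform prismatic bar under axial load, so delta = (P·L) / (A·E).
Solve for P: P = (delta·A·E) / L.
Convert to SI units:
  E = 70 GPa = 7 × 10¹⁰ Pa
  delta = 6.608 mm = 0.006608 m
Substitute:
  P = (0.006608 × 0.0039 × (7 × 10¹⁰)) / 4
  P = 451000 N
Convert: P = 451000 N = 451 kN
Final answer: P = 451 kN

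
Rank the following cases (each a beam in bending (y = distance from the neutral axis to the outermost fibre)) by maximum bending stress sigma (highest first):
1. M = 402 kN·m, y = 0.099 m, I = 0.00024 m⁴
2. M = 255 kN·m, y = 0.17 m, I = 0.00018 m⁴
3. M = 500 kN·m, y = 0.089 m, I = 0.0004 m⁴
Model: a beam in bending (y = distance from the neutral axis to the outermost fibre), so sigma = (M·y) / I (SI units).
  Case 1: sigma = (402000 × 0.099) / 0.00024 = 1.658 × 10⁸ Pa = 165.8 MPa
  Case 2: sigma = (255000 × 0.17) / 0.00018 = 2.408 × 10⁸ Pa = 240.8 MPa
  Case 3: sigma = (500000 × 0.089) / 0.0004 = 1.112 × 10⁸ Pa = 111.2 MPa
Ordering: 240.8 MPa (case 2) > 165.8 MPa (case 1) > 111.2 MPa (case 3)
Final answer: 2, 1, 3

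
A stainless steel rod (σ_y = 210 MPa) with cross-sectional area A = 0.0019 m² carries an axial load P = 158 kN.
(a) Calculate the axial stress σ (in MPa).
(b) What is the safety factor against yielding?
(a) Axial stress σ = P/A. Convert P = 158 kN = 158000 N.
  σ = 158000 / 0.0019 = 8.316 × 10⁷ Pa = 83.16 MPa
(b) Safety factor SF = σ_y/σ = 210 / 83.16 = 2.525
Final answer: (a) σ = 83.16 MPa, (b) SF = 2.525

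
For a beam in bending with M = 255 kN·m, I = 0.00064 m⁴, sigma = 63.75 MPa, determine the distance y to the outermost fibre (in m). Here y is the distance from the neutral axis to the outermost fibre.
Model: a beam in bending, so sigma = (M·y) / I.
Solve for y: y = (sigma·I) / M.
Convert to SI units:
  M = 255 kN·m = 255000 N·m
  sigma = 63.75 MPa = 6.375 × 10⁷ Pa
Substitute:
  y = ((6.375 × 10⁷) × 0.00064) / 255000
  y = 0.16 m
Final answer: y = 0.16 m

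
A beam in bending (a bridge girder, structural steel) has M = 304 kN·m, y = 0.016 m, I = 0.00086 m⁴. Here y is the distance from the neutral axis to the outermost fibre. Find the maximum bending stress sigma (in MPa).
Model: a beam in bending, so sigma = (M·y) / I.
Convert to SI units:
  M = 304 kN·m = 304000 N·m
Substitute:
  sigma = (304000 × 0.016) / 0.00086
  sigma = 5.656 × 10⁶ Pa
Convert: sigma = 5.656 × 10⁶ Pa = 5.656 MPa
Final answer: sigma = 5.656 MPa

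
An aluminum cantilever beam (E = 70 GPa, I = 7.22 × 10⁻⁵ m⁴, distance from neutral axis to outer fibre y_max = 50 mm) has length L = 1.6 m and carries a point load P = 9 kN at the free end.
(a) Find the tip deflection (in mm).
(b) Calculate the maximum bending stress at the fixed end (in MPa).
(a) Tip deflection of a cantilever with an end point load: δ = P·L^3 / (3·E·I). Convert P = 9 kN = 9000 N, E = 70 GPa = 7 × 10¹⁰ Pa.
  δ = (9000 × 1.6^3) / (3 × (7 × 10¹⁰) × (7.22 × 10⁻⁵)) = 0.002431 m = 2.431 mm
(b) Maximum bending moment at the fixed end: M = P·L = 9000 × 1.6 = 14400 N·m. Convert y_max = 50 mm = 0.05 m.
  σ = M·y_max / I = (14400 × 0.05) / (7.22 × 10⁻⁵) = 9.972 × 10⁶ Pa = 9.972 MPa
Final answer: (a) δ = 2.431 mm, (b) σ = 9.972 MPa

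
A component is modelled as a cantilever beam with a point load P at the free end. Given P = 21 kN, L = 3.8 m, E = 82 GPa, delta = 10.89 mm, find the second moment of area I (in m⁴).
Model: a cantilever beam with a point load P at the free end, so delta = (P·L^3) / (3·E·I).
Solve for I: I = (P·L^3) / (3·delta·E).
Convert to SI units:
  P = 21 kN = 21000 N
  E = 82 GPa = 8.2 × 10¹⁰ Pa
  delta = 10.89 mm = 0.01089 m
Substitute:
  I = (21000 × 3.8^3) / (3 × 0.01089 × (8.2 × 10¹⁰))
  I = 0.0004301 m⁴
Final answer: I = 0.0004301 m⁴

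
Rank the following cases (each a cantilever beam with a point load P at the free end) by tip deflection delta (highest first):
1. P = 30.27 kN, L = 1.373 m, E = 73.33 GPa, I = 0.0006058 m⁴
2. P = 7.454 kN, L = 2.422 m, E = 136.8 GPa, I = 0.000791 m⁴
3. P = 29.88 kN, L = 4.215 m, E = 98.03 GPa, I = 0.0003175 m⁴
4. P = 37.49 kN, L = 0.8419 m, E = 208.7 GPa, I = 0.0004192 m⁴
Model: a cantilever beam with a point load P at the free end, so delta = (P·L^3) / (3·E·I) (SI units).
  Case 1: delta = (30270 × 1.373^3) / (3 × (7.333 × 10¹⁰) × 0.0006058) = 0.0005879 m = 0.5879 mm
  Case 2: delta = (7454 × 2.422^3) / (3 × (1.368 × 10¹¹) × 0.000791) = 0.0003262 m = 0.3262 mm
  Case 3: delta = (29880 × 4.215^3) / (3 × (9.803 × 10¹⁰) × 0.0003175) = 0.02396 m = 23.96 mm
  Case 4: delta = (37490 × 0.8419^3) / (3 × (2.087 × 10¹¹) × 0.0004192) = 8.524 × 10⁻⁵ m = 0.08524 mm
Ordering: 23.96 mm (case 3) > 0.5879 mm (case 1) > 0.3262 mm (case 2) > 0.08524 mm (case 4)
Final answer: 3, 1, 2, 4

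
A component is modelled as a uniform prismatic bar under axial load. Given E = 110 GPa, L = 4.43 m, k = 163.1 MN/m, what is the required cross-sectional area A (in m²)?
Model: a uniform prismatic bar under axial load, so k = (A·E) / L.
Solve for A: A = (k·L) / E.
Convert to SI units:
  E = 110 GPa = 1.1 × 10¹¹ Pa
  k = 163.1 MN/m = 1.631 × 10⁸ N/m
Substitute:
  A = ((1.631 × 10⁸) × 4.43) / (1.1 × 10¹¹)
  A = 0.006568 m²
Final answer: A = 0.006568 m²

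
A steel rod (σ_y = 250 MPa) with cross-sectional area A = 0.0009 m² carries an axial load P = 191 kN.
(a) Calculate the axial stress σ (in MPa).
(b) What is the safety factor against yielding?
(a) Axial stress σ = P/A. Convert P = 191 kN = 191000 N.
  σ = 191000 / 0.0009 = 2.122 × 10⁸ Pa = 212.2 MPa
(b) Safety factor SF = σ_y/σ = 250 / 212.2 = 1.178
Final answer: (a) σ = 212.2 MPa, (b) SF = 1.178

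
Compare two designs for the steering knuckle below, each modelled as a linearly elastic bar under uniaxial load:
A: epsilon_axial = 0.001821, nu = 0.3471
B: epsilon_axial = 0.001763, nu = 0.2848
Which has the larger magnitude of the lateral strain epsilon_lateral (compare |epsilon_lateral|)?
Model: a linearly elastic bar under uniaxial load, so epsilon_lateral = -nu·epsilon_axial (SI units).
  A: epsilon_lateral = -(0.3471 × 0.001821) = -0.0006321
  B: epsilon_lateral = -(0.2848 × 0.001763) = -0.0005021
|epsilon_lateral|: A = 0.0006321, B = 0.0005021, so A is larger in magnitude.
Final answer: A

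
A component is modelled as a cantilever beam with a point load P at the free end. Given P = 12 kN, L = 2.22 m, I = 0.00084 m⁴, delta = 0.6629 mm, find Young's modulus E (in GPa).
Model: a cantilever beam with a point load P at the free end, so delta = (P·L^3) / (3·E·I).
Solve for E: E = (P·L^3) / (3·delta·I).
Convert to SI units:
  P = 12 kN = 12000 N
  delta = 0.6629 mm = 0.0006629 m
Substitute:
  E = (12000 × 2.22^3) / (3 × 0.0006629 × 0.00084)
  E = 7.859 × 10¹⁰ Pa
Convert: E = 7.859 × 10¹⁰ Pa = 78.59 GPa
Final answer: E = 78.59 GPa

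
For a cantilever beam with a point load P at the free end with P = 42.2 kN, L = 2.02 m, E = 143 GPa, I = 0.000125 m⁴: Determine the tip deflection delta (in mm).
Model: a cantilever beam with a point load P at the free end, so delta = (P·L^3) / (3·E·I).
Convert to SI units:
  P = 42.2 kN = 42200 N
  E = 143 GPa = 1.43 × 10¹¹ Pa
Substitute:
  delta = (42200 × 2.02^3) / (3 × (1.43 × 10¹¹) × 0.000125)
  delta = 0.006486 m
Convert: delta = 0.006486 m = 6.486 mm
Final answer: delta = 6.486 mm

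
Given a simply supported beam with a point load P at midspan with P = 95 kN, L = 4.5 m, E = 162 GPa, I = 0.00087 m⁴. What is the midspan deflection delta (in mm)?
Model: a simply supported beam with a point load P at midspan, so delta = (P·L^3) / (48·E·I).
Convert to SI units:
  P = 95 kN = 95000 N
  E = 162 GPa = 1.62 × 10¹¹ Pa
Substitute:
  delta = (95000 × 4.5^3) / (48 × (1.62 × 10¹¹) × 0.00087)
  delta = 0.00128 m
Convert: delta = 0.00128 m = 1.28 mm
Final answer: delta = 1.28 mm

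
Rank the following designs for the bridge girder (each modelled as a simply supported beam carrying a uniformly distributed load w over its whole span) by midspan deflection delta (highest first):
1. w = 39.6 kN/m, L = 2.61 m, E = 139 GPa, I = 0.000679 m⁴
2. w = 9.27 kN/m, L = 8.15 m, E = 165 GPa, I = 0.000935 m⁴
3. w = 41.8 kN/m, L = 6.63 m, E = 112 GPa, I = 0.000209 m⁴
Model: a simply supported beam carrying a uniformly distributed load w over its whole span, so delta = (5·w·L^4) / (384·E·I) (SI units).
  Case 1: delta = (5 × 39600 × 2.61^4) / (384 × (1.39 × 10¹¹) × 0.000679) = 0.0002535 m = 0.2535 mm
  Case 2: delta = (5 × 9270 × 8.15^4) / (384 × (1.65 × 10¹¹) × 0.000935) = 0.003452 m = 3.452 mm
  Case 3: delta = (5 × 41800 × 6.63^4) / (384 × (1.12 × 10¹¹) × 0.000209) = 0.04493 m = 44.93 mm
Ordering: 44.93 mm (case 3) > 3.452 mm (case 2) > 0.2535 mm (case 1)
Final answer: 3, 2, 1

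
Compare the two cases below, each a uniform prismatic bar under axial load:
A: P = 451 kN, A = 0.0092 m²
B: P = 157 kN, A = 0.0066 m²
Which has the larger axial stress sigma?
Model: a uniform prismatic bar under axial load, so sigma = P / A (SI units).
  A: sigma = 451000 / 0.0092 = 4.902 × 10⁷ Pa = 49.02 MPa
  B: sigma = 157000 / 0.0066 = 2.379 × 10⁷ Pa = 23.79 MPa
49.02 MPa > 23.79 MPa, so A is larger.
Final answer: A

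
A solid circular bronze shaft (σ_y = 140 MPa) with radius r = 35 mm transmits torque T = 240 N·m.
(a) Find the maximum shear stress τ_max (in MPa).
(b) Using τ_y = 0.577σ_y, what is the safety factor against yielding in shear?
(a) For a solid circular shaft, τ_max = T·r/J with J = π·r^4/2, i.e. τ_max = 2·T / (π·r^3). Convert r = 35 mm = 0.035 m.
  τ_max = (2 × 240) / (π × 0.035^3) = 3.564 × 10⁶ Pa = 3.564 MPa
(b) τ_y = 0.577 × 140 = 80.78 MPa
  SF = τ_y/τ_max = 80.78 / 3.564 = 22.67
Final answer: (a) τ_max = 3.564 MPa, (b) SF = 22.67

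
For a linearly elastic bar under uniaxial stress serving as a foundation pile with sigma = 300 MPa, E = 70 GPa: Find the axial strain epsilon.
Model: a linearly elastic bar under uniaxial stress, so epsilon = sigma / E.
Convert to SI units:
  sigma = 300 MPa = 3 × 10⁸ Pa
  E = 70 GPa = 7 × 10¹⁰ Pa
Substitute:
  epsilon = (3 × 10⁸) / (7 × 10¹⁰)
  epsilon = 0.004286
Final answer: epsilon = 0.004286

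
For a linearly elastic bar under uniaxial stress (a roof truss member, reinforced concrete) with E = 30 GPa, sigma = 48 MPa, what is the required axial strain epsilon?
Model: a linearly elastic bar under uniaxial stress, so sigma = E·epsilon.
Solve for epsilon: epsilon = sigma / E.
Convert to SI units:
  E = 30 GPa = 3 × 10¹⁰ Pa
  sigma = 48 MPa = 4.8 × 10⁷ Pa
Substitute:
  epsilon = (4.8 × 10⁷) / (3 × 10¹⁰)
  epsilon = 0.0016
Final answer: epsilon = 0.0016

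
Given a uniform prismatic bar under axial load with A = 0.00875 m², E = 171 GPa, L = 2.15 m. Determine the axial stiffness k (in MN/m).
Model: a uniform prismatic bar under axial load, so k = (A·E) / L.
Convert to SI units:
  E = 171 GPa = 1.71 × 10¹¹ Pa
Substitute:
  k = (0.00875 × (1.71 × 10¹¹)) / 2.15
  k = 6.959 × 10⁸ N/m
Convert: k = 6.959 × 10⁸ N/m = 695.9 MN/m
Final answer: k = 695.9 MN/m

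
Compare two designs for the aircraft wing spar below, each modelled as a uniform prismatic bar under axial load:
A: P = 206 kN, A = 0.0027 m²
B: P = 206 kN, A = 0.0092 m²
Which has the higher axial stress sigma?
Model: a uniform prismatic bar under axial load, so sigma = P / A (SI units).
  A: sigma = 206000 / 0.0027 = 7.63 × 10⁷ Pa = 76.3 MPa
  B: sigma = 206000 / 0.0092 = 2.239 × 10⁷ Pa = 22.39 MPa
76.3 MPa > 22.39 MPa, so A is larger.
Final answer: A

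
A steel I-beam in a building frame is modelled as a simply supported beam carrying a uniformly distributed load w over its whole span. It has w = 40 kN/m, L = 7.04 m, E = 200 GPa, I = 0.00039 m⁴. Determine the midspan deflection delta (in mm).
Model: a simply supported beam carrying a uniformly distributed load w over its whole span, so delta = (5·w·L^4) / (384·E·I).
Convert to SI units:
  w = 40 kN/m = 40000 N/m
  E = 200 GPa = 2 × 10¹¹ Pa
Substitute:
  delta = (5 × 40000 × 7.04^4) / (384 × (2 × 10¹¹) × 0.00039)
  delta = 0.0164 m
Convert: delta = 0.0164 m = 16.4 mm
Final answer: delta = 16.4 mm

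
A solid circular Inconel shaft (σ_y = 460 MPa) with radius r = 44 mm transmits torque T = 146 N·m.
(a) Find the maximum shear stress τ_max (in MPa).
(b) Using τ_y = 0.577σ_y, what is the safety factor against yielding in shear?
(a) For a solid circular shaft, τ_max = T·r/J with J = π·r^4/2, i.e. τ_max = 2·T / (π·r^3). Convert r = 44 mm = 0.044 m.
  τ_max = (2 × 146) / (π × 0.044^3) = 1.091 × 10⁶ Pa = 1.091 MPa
(b) τ_y = 0.577 × 460 = 265.42 MPa
  SF = τ_y/τ_max = 265.42 / 1.091 = 243.3
Final answer: (a) τ_max = 1.091 MPa, (b) SF = 243.3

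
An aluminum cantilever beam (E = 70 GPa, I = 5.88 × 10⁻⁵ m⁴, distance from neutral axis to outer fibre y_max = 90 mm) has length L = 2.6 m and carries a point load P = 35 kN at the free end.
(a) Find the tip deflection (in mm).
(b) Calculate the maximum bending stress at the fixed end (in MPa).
(a) Tip deflection of a cantilever with an end point load: δ = P·L^3 / (3·E·I). Convert P = 35 kN = 35000 N, E = 70 GPa = 7 × 10¹⁰ Pa.
  δ = (35000 × 2.6^3) / (3 × (7 × 10¹⁰) × (5.88 × 10⁻⁵)) = 0.04982 m = 49.82 mm
(b) Maximum bending moment at the fixed end: M = P·L = 35000 × 2.6 = 91000 N·m. Convert y_max = 90 mm = 0.09 m.
  σ = M·y_max / I = (91000 × 0.09) / (5.88 × 10⁻⁵) = 1.393 × 10⁸ Pa = 139.3 MPa
Final answer: (a) δ = 49.82 mm, (b) σ = 139.3 MPa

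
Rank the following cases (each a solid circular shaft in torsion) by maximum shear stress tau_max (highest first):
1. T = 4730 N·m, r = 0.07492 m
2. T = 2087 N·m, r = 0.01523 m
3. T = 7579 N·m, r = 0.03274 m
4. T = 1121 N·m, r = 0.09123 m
Model: a solid circular shaft in torsion, so tau_max = (2·T) / (π·r^3) (SI units).
  Case 1: tau_max = (2 × 4730) / (π × 0.07492^3) = 7.161 × 10⁶ Pa = 7.161 MPa
  Case 2: tau_max = (2 × 2087) / (π × 0.01523^3) = 3.761 × 10⁸ Pa = 376.1 MPa
  Case 3: tau_max = (2 × 7579) / (π × 0.03274^3) = 1.375 × 10⁸ Pa = 137.5 MPa
  Case 4: tau_max = (2 × 1121) / (π × 0.09123^3) = 939900 Pa = 0.9399 MPa
Ordering: 376.1 MPa (case 2) > 137.5 MPa (case 3) > 7.161 MPa (case 1) > 0.9399 MPa (case 4)
Final answer: 2, 3, 1, 4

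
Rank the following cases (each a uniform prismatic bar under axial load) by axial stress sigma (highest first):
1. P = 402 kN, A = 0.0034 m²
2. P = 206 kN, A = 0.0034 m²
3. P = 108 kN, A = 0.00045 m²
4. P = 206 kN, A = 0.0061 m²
Model: a uniform prismatic bar under axial load, so sigma = P / A (SI units).
  Case 1: sigma = 402000 / 0.0034 = 1.182 × 10⁸ Pa = 118.2 MPa
  Case 2: sigma = 206000 / 0.0034 = 6.059 × 10⁷ Pa = 60.59 MPa
  Case 3: sigma = 108000 / 0.00045 = 2.4 × 10⁸ Pa = 240 MPa
  Case 4: sigma = 206000 / 0.0061 = 3.377 × 10⁷ Pa = 33.77 MPa
Ordering: 240 MPa (case 3) > 118.2 MPa (case 1) > 60.59 MPa (case 2) > 33.77 MPa (case 4)
Final answer: 3, 1, 2, 4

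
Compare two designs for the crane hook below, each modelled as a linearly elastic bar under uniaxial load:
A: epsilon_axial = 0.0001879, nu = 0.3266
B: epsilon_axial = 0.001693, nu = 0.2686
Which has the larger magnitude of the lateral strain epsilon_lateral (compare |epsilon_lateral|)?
Model: a linearly elastic bar under uniaxial load, so epsilon_lateral = -nu·epsilon_axial (SI units).
  A: epsilon_lateral = -(0.3266 × 0.0001879) = -6.137 × 10⁻⁵
  B: epsilon_lateral = -(0.2686 × 0.001693) = -0.0004547
|epsilon_lateral|: A = 6.137 × 10⁻⁵, B = 0.0004547, so B is larger in magnitude.
Final answer: B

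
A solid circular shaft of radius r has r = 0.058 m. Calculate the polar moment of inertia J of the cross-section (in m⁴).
Model: a solid circular shaft of radius r, so J = (π·r^4) / 2.
Substitute:
  J = (π × 0.058^4) / 2
  J = 1.778 × 10⁻⁵ m⁴
Final answer: J = 1.778 × 10⁻⁵ m⁴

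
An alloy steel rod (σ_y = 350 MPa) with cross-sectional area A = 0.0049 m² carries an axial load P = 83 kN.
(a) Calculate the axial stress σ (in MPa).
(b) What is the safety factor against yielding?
(a) Axial stress σ = P/A. Convert P = 83 kN = 83000 N.
  σ = 83000 / 0.0049 = 1.694 × 10⁷ Pa = 16.94 MPa
(b) Safety factor SF = σ_y/σ = 350 / 16.94 = 20.66
Final answer: (a) σ = 16.94 MPa, (b) SF = 20.66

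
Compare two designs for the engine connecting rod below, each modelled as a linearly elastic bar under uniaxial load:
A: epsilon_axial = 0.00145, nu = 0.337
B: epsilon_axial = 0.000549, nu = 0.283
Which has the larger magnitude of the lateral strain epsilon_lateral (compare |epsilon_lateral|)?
Model: a linearly elastic bar under uniaxial load, so epsilon_lateral = -nu·epsilon_axial (SI units).
  A: epsilon_lateral = -(0.337 × 0.00145) = -0.0004886
  B: epsilon_lateral = -(0.283 × 0.000549) = -0.0001554
|epsilon_lateral|: A = 0.0004886, B = 0.0001554, so A is larger in magnitude.
Final answer: A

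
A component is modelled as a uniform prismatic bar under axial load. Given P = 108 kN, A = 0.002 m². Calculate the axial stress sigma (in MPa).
Model: a uniform prismatic bar under axial load, so sigma = P / A.
Convert to SI units:
  P = 108 kN = 108000 N
Substitute:
  sigma = 108000 / 0.002
  sigma = 5.4 × 10⁷ Pa
Convert: sigma = 5.4 × 10⁷ Pa = 54 MPa
Final answer: sigma = 54 MPa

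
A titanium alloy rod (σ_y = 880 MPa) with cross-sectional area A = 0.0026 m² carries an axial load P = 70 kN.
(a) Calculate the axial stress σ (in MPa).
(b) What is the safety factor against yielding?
(a) Axial stress σ = P/A. Convert P = 70 kN = 70000 N.
  σ = 70000 / 0.0026 = 2.692 × 10⁷ Pa = 26.92 MPa
(b) Safety factor SF = σ_y/σ = 880 / 26.92 = 32.69
Final answer: (a) σ = 26.92 MPa, (b) SF = 32.69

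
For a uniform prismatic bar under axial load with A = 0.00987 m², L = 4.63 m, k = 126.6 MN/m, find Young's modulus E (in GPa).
Model: a uniform prismatic bar under axial load, so k = (A·E) / L.
Solve for E: E = (k·L) / A.
Convert to SI units:
  k = 126.6 MN/m = 1.266 × 10⁸ N/m
Substitute:
  E = ((1.266 × 10⁸) × 4.63) / 0.00987
  E = 5.939 × 10¹⁰ Pa
Convert: E = 5.939 × 10¹⁰ Pa = 59.39 GPa
Final answer: E = 59.39 GPa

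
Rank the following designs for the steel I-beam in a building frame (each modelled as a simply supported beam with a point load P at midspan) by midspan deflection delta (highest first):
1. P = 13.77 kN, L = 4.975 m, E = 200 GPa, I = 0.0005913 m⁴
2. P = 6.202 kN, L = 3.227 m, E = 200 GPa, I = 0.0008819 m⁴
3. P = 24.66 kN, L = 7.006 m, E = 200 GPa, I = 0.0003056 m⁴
Model: a simply supported beam with a point load P at midspan, so delta = (P·L^3) / (48·E·I) (SI units).
  Case 1: delta = (13770 × 4.975^3) / (48 × (2 × 10¹¹) × 0.0005913) = 0.0002987 m = 0.2987 mm
  Case 2: delta = (6202 × 3.227^3) / (48 × (2 × 10¹¹) × 0.0008819) = 2.462 × 10⁻⁵ m = 0.02462 mm
  Case 3: delta = (24660 × 7.006^3) / (48 × (2 × 10¹¹) × 0.0003056) = 0.002891 m = 2.891 mm
Ordering: 2.891 mm (case 3) > 0.2987 mm (case 1) > 0.02462 mm (case 2)
Final answer: 3, 1, 2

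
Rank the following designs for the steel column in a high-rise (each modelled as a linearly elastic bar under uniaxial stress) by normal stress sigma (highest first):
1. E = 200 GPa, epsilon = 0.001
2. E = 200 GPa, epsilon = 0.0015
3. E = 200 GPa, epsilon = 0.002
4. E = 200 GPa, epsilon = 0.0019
Model: a linearly elastic bar under uniaxial stress, so sigma = E·epsilon (SI units).
  Case 1: sigma = (2 × 10¹¹) × 0.001 = 2 × 10⁸ Pa = 200 MPa
  Case 2: sigma = (2 × 10¹¹) × 0.0015 = 3 × 10⁸ Pa = 300 MPa
  Case 3: sigma = (2 × 10¹¹) × 0.002 = 4 × 10⁸ Pa = 400 MPa
  Case 4: sigma = (2 × 10¹¹) × 0.0019 = 3.8 × 10⁸ Pa = 380 MPa
Ordering: 400 MPa (case 3) > 380 MPa (case 4) > 300 MPa (case 2) > 200 MPa (case 1)
Final answer: 3, 4, 2, 1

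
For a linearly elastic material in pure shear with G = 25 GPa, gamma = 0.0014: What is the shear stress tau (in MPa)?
Model: a linearly elastic material in pure shear, so tau = G·gamma.
Convert to SI units:
  G = 25 GPa = 2.5 × 10¹⁰ Pa
Substitute:
  tau = (2.5 × 10¹⁰) × 0.0014
  tau = 3.5 × 10⁷ Pa
Convert: tau = 3.5 × 10⁷ Pa = 35 MPa
Final answer: tau = 35 MPa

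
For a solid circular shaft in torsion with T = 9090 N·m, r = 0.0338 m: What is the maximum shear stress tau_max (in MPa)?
Model: a solid circular shaft in torsion, so tau_max = (2·T) / (π·r^3).
Substitute:
  tau_max = (2 × 9090) / (π × 0.0338^3)
  tau_max = 1.499 × 10⁸ Pa
Convert: tau_max = 1.499 × 10⁸ Pa = 149.9 MPa
Final answer: tau_max = 149.9 MPa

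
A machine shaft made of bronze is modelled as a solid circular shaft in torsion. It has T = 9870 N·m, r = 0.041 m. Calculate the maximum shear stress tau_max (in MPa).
Model: a solid circular shaft in torsion, so tau_max = (2·T) / (π·r^3).
Substitute:
  tau_max = (2 × 9870) / (π × 0.041^3)
  tau_max = 9.117 × 10⁷ Pa
Convert: tau_max = 9.117 × 10⁷ Pa = 91.17 MPa
Final answer: tau_max = 91.17 MPa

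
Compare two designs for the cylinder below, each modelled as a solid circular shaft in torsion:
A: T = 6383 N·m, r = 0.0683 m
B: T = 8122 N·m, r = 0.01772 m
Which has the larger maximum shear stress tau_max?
Model: a solid circular shaft in torsion, so tau_max = (2·T) / (π·r^3) (SI units).
  A: tau_max = (2 × 6383) / (π × 0.0683^3) = 1.275 × 10⁷ Pa = 12.75 MPa
  B: tau_max = (2 × 8122) / (π × 0.01772^3) = 9.293 × 10⁸ Pa = 929.3 MPa
929.3 MPa > 12.75 MPa, so B is larger.
Final answer: B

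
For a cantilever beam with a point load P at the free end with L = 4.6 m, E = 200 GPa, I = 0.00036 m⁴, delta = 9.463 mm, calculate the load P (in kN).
Model: a cantilever beam with a point load P at the free end, so delta = (P·L^3) / (3·E·I).
Solve for P: P = (3·delta·E·I) / L^3.
Convert to SI units:
  E = 200 GPa = 2 × 10¹¹ Pa
  delta = 9.463 mm = 0.009463 m
Substitute:
  P = (3 × 0.009463 × (2 × 10¹¹) × 0.00036) / 4.6^3
  P = 21000 N
Convert: P = 21000 N = 21 kN
Final answer: P = 21 kN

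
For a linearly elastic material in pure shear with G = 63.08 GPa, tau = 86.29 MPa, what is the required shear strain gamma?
Model: a linearly elastic material in pure shear, so tau = G·gamma.
Solve for gamma: gamma = tau / G.
Convert to SI units:
  G = 63.08 GPa = 6.308 × 10¹⁰ Pa
  tau = 86.29 MPa = 8.629 × 10⁷ Pa
Substitute:
  gamma = (8.629 × 10⁷) / (6.308 × 10¹⁰)
  gamma = 0.001368
Final answer: gamma = 0.001368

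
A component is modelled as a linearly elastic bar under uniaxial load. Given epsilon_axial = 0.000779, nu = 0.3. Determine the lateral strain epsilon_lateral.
Model: a linearly elastic bar under uniaxial load, so epsilon_lateral = -nu·epsilon_axial.
Substitute:
  epsilon_lateral = -(0.3 × 0.000779)
  epsilon_lateral = -0.0002337
Final answer: epsilon_lateral = -0.0002337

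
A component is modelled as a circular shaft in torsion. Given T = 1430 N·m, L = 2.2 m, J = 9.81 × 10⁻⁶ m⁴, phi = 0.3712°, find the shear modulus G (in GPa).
Model: a circular shaft in torsion, so phi = (T·L) / (G·J).
Solve for G: G = (T·L) / (phi·J).
Convert to SI units:
  phi = 0.3712° = 0.006479 rad
Substitute:
  G = (1430 × 2.2) / (0.006479 × (9.81 × 10⁻⁶))
  G = 4.95 × 10¹⁰ Pa
Convert: G = 4.95 × 10¹⁰ Pa = 49.5 GPa
Final answer: G = 49.5 GPa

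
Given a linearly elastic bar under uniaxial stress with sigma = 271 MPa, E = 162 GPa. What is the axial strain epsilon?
Model: a linearly elastic bar under uniaxial stress, so epsilon = sigma / E.
Convert to SI units:
  sigma = 271 MPa = 2.71 × 10⁸ Pa
  E = 162 GPa = 1.62 × 10¹¹ Pa
Substitute:
  epsilon = (2.71 × 10⁸) / (1.62 × 10¹¹)
  epsilon = 0.001673
Final answer: epsilon = 0.001673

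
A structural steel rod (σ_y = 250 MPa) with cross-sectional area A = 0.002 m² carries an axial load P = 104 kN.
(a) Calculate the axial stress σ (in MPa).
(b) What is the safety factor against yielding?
(a) Axial stress σ = P/A. Convert P = 104 kN = 104000 N.
  σ = 104000 / 0.002 = 5.2 × 10⁷ Pa = 52 MPa
(b) Safety factor SF = σ_y/σ = 250 / 52 = 4.808
Final answer: (a) σ = 52 MPa, (b) SF = 4.808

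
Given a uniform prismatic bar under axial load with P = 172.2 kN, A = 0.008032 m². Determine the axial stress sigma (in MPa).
Model: a uniform prismatic bar under axial load, so sigma = P / A.
Convert to SI units:
  P = 172.2 kN = 172200 N
Substitute:
  sigma = 172200 / 0.008032
  sigma = 2.144 × 10⁷ Pa
Convert: sigma = 2.144 × 10⁷ Pa = 21.44 MPa
Final answer: sigma = 21.44 MPa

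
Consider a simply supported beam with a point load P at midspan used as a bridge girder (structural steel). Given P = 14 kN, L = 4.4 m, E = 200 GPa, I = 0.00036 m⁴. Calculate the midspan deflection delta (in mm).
Model: a simply supported beam with a point load P at midspan, so delta = (P·L^3) / (48·E·I).
Convert to SI units:
  P = 14 kN = 14000 N
  E = 200 GPa = 2 × 10¹¹ Pa
Substitute:
  delta = (14000 × 4.4^3) / (48 × (2 × 10¹¹) × 0.00036)
  delta = 0.0003451 m
Convert: delta = 0.0003451 m = 0.3451 mm
Final answer: delta = 0.3451 mm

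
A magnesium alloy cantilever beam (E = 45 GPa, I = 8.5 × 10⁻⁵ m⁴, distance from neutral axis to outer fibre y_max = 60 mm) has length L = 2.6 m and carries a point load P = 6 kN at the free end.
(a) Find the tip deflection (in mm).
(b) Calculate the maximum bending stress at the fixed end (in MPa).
(a) Tip deflection of a cantilever with an end point load: δ = P·L^3 / (3·E·I). Convert P = 6 kN = 6000 N, E = 45 GPa = 4.5 × 10¹⁰ Pa.
  δ = (6000 × 2.6^3) / (3 × (4.5 × 10¹⁰) × (8.5 × 10⁻⁵)) = 0.00919 m = 9.19 mm
(b) Maximum bending moment at the fixed end: M = P·L = 6000 × 2.6 = 15600 N·m. Convert y_max = 60 mm = 0.06 m.
  σ = M·y_max / I = (15600 × 0.06) / (8.5 × 10⁻⁵) = 1.101 × 10⁷ Pa = 11.01 MPa
Final answer: (a) δ = 9.19 mm, (b) σ = 11.01 MPa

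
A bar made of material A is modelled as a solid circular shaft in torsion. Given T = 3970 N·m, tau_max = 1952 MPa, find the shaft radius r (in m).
Model: a solid circular shaft in torsion, so tau_max = (2·T) / (π·r^3).
Solve for r: r = ((2·T) / (π·tau_max))^(1/3).
Convert to SI units:
  tau_max = 1952 MPa = 1.952 × 10⁹ Pa
Substitute:
  r = ((2 × 3970) / (π × (1.952 × 10⁹)))^(1/3)
  r = 0.0109 m
Final answer: r = 0.0109 m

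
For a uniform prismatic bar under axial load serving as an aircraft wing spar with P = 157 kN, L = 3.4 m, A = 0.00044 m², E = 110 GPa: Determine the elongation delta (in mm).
Model: a uniform prismatic bar under axial load, so delta = (P·L) / (A·E).
Convert to SI units:
  P = 157 kN = 157000 N
  E = 110 GPa = 1.1 × 10¹¹ Pa
Substitute:
  delta = (157000 × 3.4) / (0.00044 × (1.1 × 10¹¹))
  delta = 0.01103 m
Convert: delta = 0.01103 m = 11.03 mm
Final answer: delta = 11.03 mm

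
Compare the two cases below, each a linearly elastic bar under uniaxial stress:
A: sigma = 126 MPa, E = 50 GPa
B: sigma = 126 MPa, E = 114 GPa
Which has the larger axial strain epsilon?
Model: a linearly elastic bar under uniaxial stress, so epsilon = sigma / E (SI units).
  A: epsilon = (1.26 × 10⁸) / (5 × 10¹⁰) = 0.00252
  B: epsilon = (1.26 × 10⁸) / (1.14 × 10¹¹) = 0.001105
0.00252 > 0.001105, so A is larger.
Final answer: A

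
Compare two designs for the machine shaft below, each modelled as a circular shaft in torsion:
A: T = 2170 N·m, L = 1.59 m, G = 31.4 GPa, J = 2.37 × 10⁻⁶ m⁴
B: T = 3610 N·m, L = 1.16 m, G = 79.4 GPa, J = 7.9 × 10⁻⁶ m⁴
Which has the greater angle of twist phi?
Model: a circular shaft in torsion, so phi = (T·L) / (G·J) (SI units).
  A: phi = (2170 × 1.59) / ((3.14 × 10¹⁰) × (2.37 × 10⁻⁶)) = 0.04636 rad = 2.656°
  B: phi = (3610 × 1.16) / ((7.94 × 10¹⁰) × (7.9 × 10⁻⁶)) = 0.006676 rad = 0.3825°
2.656° > 0.3825°, so A is larger.
Final answer: A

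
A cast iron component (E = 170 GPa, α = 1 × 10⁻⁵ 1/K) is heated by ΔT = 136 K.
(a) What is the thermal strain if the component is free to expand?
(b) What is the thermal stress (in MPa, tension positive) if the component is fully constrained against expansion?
(a) Free thermal strain ε_th = α·ΔT = (1 × 10⁻⁵) × 136 = 0.00136
(b) Fully constrained, the expansion is suppressed, so σ = -E·α·ΔT. Convert E = 170 GPa = 1.7 × 10¹¹ Pa.
  σ = -(1.7 × 10¹¹) × (1 × 10⁻⁵) × 136 = -2.312 × 10⁸ Pa = -231.2 MPa (compressive)
Final answer: (a) ε_th = 0.00136, (b) σ = -231.2 MPa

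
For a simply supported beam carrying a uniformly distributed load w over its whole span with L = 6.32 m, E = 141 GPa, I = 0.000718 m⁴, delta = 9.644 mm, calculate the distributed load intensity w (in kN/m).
Model: a simply supported beam carrying a uniformly distributed load w over its whole span, so delta = (5·w·L^4) / (384·E·I).
Solve for w: w = (384·delta·E·I) / (5·L^4).
Convert to SI units:
  E = 141 GPa = 1.41 × 10¹¹ Pa
  delta = 9.644 mm = 0.009644 m
Substitute:
  w = (384 × 0.009644 × (1.41 × 10¹¹) × 0.000718) / (5 × 6.32^4)
  w = 47000 N/m
Convert: w = 47000 N/m = 47 kN/m
Final answer: w = 47 kN/m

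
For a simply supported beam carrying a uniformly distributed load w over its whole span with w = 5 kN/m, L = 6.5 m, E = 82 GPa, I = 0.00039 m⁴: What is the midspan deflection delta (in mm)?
Model: a simply supported beam carrying a uniformly distributed load w over its whole span, so delta = (5·w·L^4) / (384·E·I).
Convert to SI units:
  w = 5 kN/m = 5000 N/m
  E = 82 GPa = 8.2 × 10¹⁰ Pa
Substitute:
  delta = (5 × 5000 × 6.5^4) / (384 × (8.2 × 10¹⁰) × 0.00039)
  delta = 0.003634 m
Convert: delta = 0.003634 m = 3.634 mm
Final answer: delta = 3.634 mm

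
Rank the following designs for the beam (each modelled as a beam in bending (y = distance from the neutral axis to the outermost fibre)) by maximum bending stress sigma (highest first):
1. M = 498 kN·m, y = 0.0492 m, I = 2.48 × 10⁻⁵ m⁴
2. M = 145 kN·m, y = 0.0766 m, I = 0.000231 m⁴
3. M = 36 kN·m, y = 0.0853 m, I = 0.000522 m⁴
Model: a beam in bending (y = distance from the neutral axis to the outermost fibre), so sigma = (M·y) / I (SI units).
  Case 1: sigma = (498000 × 0.0492) / (2.48 × 10⁻⁵) = 9.88 × 10⁸ Pa = 988 MPa
  Case 2: sigma = (145000 × 0.0766) / 0.000231 = 4.808 × 10⁷ Pa = 48.08 MPa
  Case 3: sigma = (36000 × 0.0853) / 0.000522 = 5.883 × 10⁶ Pa = 5.883 MPa
Ordering: 988 MPa (case 1) > 48.08 MPa (case 2) > 5.883 MPa (case 3)
Final answer: 1, 2, 3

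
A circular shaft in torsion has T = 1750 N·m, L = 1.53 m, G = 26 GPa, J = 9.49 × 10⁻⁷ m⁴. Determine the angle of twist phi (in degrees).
Model: a circular shaft in torsion, so phi = (T·L) / (G·J).
Convert to SI units:
  G = 26 GPa = 2.6 × 10¹⁰ Pa
Substitute:
  phi = (1750 × 1.53) / ((2.6 × 10¹⁰) × (9.49 × 10⁻⁷))
  phi = 0.1085 rad
Convert to degrees: phi = 0.1085 × 180/π = 6.217°
Final answer: phi = 6.217°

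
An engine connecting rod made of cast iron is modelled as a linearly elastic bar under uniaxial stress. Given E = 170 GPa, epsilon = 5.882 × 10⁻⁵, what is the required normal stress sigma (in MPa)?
Model: a linearly elastic bar under uniaxial stress, so epsilon = sigma / E.
Solve for sigma: sigma = epsilon·E.
Convert to SI units:
  E = 170 GPa = 1.7 × 10¹¹ Pa
Substitute:
  sigma = (5.882 × 10⁻⁵) × (1.7 × 10¹¹)
  sigma = 9.999 × 10⁶ Pa
Convert: sigma = 9.999 × 10⁶ Pa = 9.999 MPa
Final answer: sigma = 9.999 MPa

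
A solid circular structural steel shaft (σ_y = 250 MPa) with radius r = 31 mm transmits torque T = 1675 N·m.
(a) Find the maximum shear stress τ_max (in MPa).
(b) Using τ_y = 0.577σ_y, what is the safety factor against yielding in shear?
(a) For a solid circular shaft, τ_max = T·r/J with J = π·r^4/2, i.e. τ_max = 2·T / (π·r^3). Convert r = 31 mm = 0.031 m.
  τ_max = (2 × 1675) / (π × 0.031^3) = 3.579 × 10⁷ Pa = 35.79 MPa
(b) τ_y = 0.577 × 250 = 144.25 MPa
  SF = τ_y/τ_max = 144.25 / 35.79 = 4.03
Final answer: (a) τ_max = 35.79 MPa, (b) SF = 4.03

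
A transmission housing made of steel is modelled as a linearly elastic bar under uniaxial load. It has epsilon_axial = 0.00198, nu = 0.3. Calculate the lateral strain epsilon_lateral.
Model: a linearly elastic bar under uniaxial load, so epsilon_lateral = -nu·epsilon_axial.
Substitute:
  epsilon_lateral = -(0.3 × 0.00198)
  epsilon_lateral = -0.000594
Final answer: epsilon_lateral = -0.000594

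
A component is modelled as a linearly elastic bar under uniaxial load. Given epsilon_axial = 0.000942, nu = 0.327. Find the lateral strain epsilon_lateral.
Model: a linearly elastic bar under uniaxial load, so epsilon_lateral = -nu·epsilon_axial.
Substitute:
  epsilon_lateral = -(0.327 × 0.000942)
  epsilon_lateral = -0.000308
Final answer: epsilon_lateral = -0.000308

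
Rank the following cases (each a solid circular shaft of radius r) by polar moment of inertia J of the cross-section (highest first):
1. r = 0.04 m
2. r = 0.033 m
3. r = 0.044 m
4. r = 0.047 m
Model: a solid circular shaft of radius r, so J = (π·r^4) / 2 (SI units).
  Case 1: J = (π × 0.04^4) / 2 = 4.021 × 10⁻⁶ m⁴
  Case 2: J = (π × 0.033^4) / 2 = 1.863 × 10⁻⁶ m⁴
  Case 3: J = (π × 0.044^4) / 2 = 5.887 × 10⁻⁶ m⁴
  Case 4: J = (π × 0.047^4) / 2 = 7.665 × 10⁻⁶ m⁴
Ordering: 7.665 × 10⁻⁶ m⁴ (case 4) > 5.887 × 10⁻⁶ m⁴ (case 3) > 4.021 × 10⁻⁶ m⁴ (case 1) > 1.863 × 10⁻⁶ m⁴ (case 2)
Final answer: 4, 3, 1, 2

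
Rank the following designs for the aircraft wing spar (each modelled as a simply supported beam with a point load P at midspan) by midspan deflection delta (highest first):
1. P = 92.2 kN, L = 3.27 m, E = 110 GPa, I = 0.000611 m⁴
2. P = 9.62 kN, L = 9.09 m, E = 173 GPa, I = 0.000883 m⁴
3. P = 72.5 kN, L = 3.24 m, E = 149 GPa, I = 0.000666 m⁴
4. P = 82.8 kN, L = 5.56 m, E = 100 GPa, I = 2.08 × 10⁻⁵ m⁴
Model: a simply supported beam with a point load P at midspan, so delta = (P·L^3) / (48·E·I) (SI units).
  Case 1: delta = (92200 × 3.27^3) / (48 × (1.1 × 10¹¹) × 0.000611) = 0.0009993 m = 0.9993 mm
  Case 2: delta = (9620 × 9.09^3) / (48 × (1.73 × 10¹¹) × 0.000883) = 0.0009854 m = 0.9854 mm
  Case 3: delta = (72500 × 3.24^3) / (48 × (1.49 × 10¹¹) × 0.000666) = 0.0005177 m = 0.5177 mm
  Case 4: delta = (82800 × 5.56^3) / (48 × (1 × 10¹¹) × (2.08 × 10⁻⁵)) = 0.1425 m = 142.5 mm
Ordering: 142.5 mm (case 4) > 0.9993 mm (case 1) > 0.9854 mm (case 2) > 0.5177 mm (case 3)
Final answer: 4, 1, 2, 3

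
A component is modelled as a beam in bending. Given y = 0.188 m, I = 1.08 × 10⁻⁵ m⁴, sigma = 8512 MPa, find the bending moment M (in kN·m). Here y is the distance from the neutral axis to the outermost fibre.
Model: a beam in bending, so sigma = (M·y) / I.
Solve for M: M = (sigma·I) / y.
Convert to SI units:
  sigma = 8512 MPa = 8.512 × 10⁹ Pa
Substitute:
  M = ((8.512 × 10⁹) × (1.08 × 10⁻⁵)) / 0.188
  M = 489000 N·m
Convert: M = 489000 N·m = 489 kN·m
Final answer: M = 489 kN·m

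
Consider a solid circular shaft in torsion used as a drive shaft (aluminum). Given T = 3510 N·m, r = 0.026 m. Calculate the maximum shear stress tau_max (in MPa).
Model: a solid circular shaft in torsion, so tau_max = (2·T) / (π·r^3).
Substitute:
  tau_max = (2 × 3510) / (π × 0.026^3)
  tau_max = 1.271 × 10⁸ Pa
Convert: tau_max = 1.271 × 10⁸ Pa = 127.1 MPa
Final answer: tau_max = 127.1 MPa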